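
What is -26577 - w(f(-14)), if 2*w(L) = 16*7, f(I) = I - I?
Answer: -26633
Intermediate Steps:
f(I) = 0
w(L) = 56 (w(L) = (16*7)/2 = (½)*112 = 56)
-26577 - w(f(-14)) = -26577 - 1*56 = -26577 - 56 = -26633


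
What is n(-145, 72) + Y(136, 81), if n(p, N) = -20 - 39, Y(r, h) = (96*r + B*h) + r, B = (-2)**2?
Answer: 13457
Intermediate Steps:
B = 4
Y(r, h) = 4*h + 97*r (Y(r, h) = (96*r + 4*h) + r = (4*h + 96*r) + r = 4*h + 97*r)
n(p, N) = -59
n(-145, 72) + Y(136, 81) = -59 + (4*81 + 97*136) = -59 + (324 + 13192) = -59 + 13516 = 13457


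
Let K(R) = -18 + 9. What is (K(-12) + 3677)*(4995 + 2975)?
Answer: 29233960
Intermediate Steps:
K(R) = -9
(K(-12) + 3677)*(4995 + 2975) = (-9 + 3677)*(4995 + 2975) = 3668*7970 = 29233960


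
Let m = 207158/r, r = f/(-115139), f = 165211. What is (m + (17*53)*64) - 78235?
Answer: -27250520443/165211 ≈ -1.6494e+5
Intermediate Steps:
r = -165211/115139 (r = 165211/(-115139) = 165211*(-1/115139) = -165211/115139 ≈ -1.4349)
m = -23851964962/165211 (m = 207158/(-165211/115139) = 207158*(-115139/165211) = -23851964962/165211 ≈ -1.4437e+5)
(m + (17*53)*64) - 78235 = (-23851964962/165211 + (17*53)*64) - 78235 = (-23851964962/165211 + 901*64) - 78235 = (-23851964962/165211 + 57664) - 78235 = -14325237858/165211 - 78235 = -27250520443/165211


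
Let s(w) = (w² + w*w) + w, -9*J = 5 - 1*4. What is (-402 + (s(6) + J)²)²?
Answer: 210533227921/6561 ≈ 3.2089e+7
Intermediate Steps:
J = -⅑ (J = -(5 - 1*4)/9 = -(5 - 4)/9 = -⅑*1 = -⅑ ≈ -0.11111)
s(w) = w + 2*w² (s(w) = (w² + w²) + w = 2*w² + w = w + 2*w²)
(-402 + (s(6) + J)²)² = (-402 + (6*(1 + 2*6) - ⅑)²)² = (-402 + (6*(1 + 12) - ⅑)²)² = (-402 + (6*13 - ⅑)²)² = (-402 + (78 - ⅑)²)² = (-402 + (701/9)²)² = (-402 + 491401/81)² = (458839/81)² = 210533227921/6561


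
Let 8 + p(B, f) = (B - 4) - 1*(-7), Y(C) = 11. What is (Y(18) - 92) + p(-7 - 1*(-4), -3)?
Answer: -89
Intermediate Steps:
p(B, f) = -5 + B (p(B, f) = -8 + ((B - 4) - 1*(-7)) = -8 + ((-4 + B) + 7) = -8 + (3 + B) = -5 + B)
(Y(18) - 92) + p(-7 - 1*(-4), -3) = (11 - 92) + (-5 + (-7 - 1*(-4))) = -81 + (-5 + (-7 + 4)) = -81 + (-5 - 3) = -81 - 8 = -89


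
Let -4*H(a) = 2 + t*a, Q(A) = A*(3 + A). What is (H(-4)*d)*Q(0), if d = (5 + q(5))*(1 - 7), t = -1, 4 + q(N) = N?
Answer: 0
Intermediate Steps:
q(N) = -4 + N
d = -36 (d = (5 + (-4 + 5))*(1 - 7) = (5 + 1)*(-6) = 6*(-6) = -36)
H(a) = -½ + a/4 (H(a) = -(2 - a)/4 = -½ + a/4)
(H(-4)*d)*Q(0) = ((-½ + (¼)*(-4))*(-36))*(0*(3 + 0)) = ((-½ - 1)*(-36))*(0*3) = -3/2*(-36)*0 = 54*0 = 0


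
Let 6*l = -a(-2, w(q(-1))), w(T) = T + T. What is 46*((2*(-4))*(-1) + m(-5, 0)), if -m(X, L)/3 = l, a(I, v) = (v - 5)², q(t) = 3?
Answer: 391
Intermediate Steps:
w(T) = 2*T
a(I, v) = (-5 + v)²
l = -⅙ (l = (-(-5 + 2*3)²)/6 = (-(-5 + 6)²)/6 = (-1*1²)/6 = (-1*1)/6 = (⅙)*(-1) = -⅙ ≈ -0.16667)
m(X, L) = ½ (m(X, L) = -3*(-⅙) = ½)
46*((2*(-4))*(-1) + m(-5, 0)) = 46*((2*(-4))*(-1) + ½) = 46*(-8*(-1) + ½) = 46*(8 + ½) = 46*(17/2) = 391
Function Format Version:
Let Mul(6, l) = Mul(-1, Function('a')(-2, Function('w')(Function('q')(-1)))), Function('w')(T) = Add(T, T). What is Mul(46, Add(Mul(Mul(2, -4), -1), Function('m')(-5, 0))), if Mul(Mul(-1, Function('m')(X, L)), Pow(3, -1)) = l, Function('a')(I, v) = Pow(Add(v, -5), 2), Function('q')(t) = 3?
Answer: 391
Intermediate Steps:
Function('w')(T) = Mul(2, T)
Function('a')(I, v) = Pow(Add(-5, v), 2)
l = Rational(-1, 6) (l = Mul(Rational(1, 6), Mul(-1, Pow(Add(-5, Mul(2, 3)), 2))) = Mul(Rational(1, 6), Mul(-1, Pow(Add(-5, 6), 2))) = Mul(Rational(1, 6), Mul(-1, Pow(1, 2))) = Mul(Rational(1, 6), Mul(-1, 1)) = Mul(Rational(1, 6), -1) = Rational(-1, 6) ≈ -0.16667)
Function('m')(X, L) = Rational(1, 2) (Function('m')(X, L) = Mul(-3, Rational(-1, 6)) = Rational(1, 2))
Mul(46, Add(Mul(Mul(2, -4), -1), Function('m')(-5, 0))) = Mul(46, Add(Mul(Mul(2, -4), -1), Rational(1, 2))) = Mul(46, Add(Mul(-8, -1), Rational(1, 2))) = Mul(46, Add(8, Rational(1, 2))) = Mul(46, Rational(17, 2)) = 391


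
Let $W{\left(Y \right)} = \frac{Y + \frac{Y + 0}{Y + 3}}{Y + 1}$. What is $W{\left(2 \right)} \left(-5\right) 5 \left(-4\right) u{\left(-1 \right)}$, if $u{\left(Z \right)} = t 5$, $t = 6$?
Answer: $2400$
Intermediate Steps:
$W{\left(Y \right)} = \frac{Y + \frac{Y}{3 + Y}}{1 + Y}$
$u{\left(Z \right)} = 30$ ($u{\left(Z \right)} = 6 \cdot 5 = 30$)
$W{\left(2 \right)} \left(-5\right) 5 \left(-4\right) u{\left(-1 \right)} = \frac{2 \left(4 + 2\right)}{3 + 2^{2} + 4 \cdot 2} \left(-5\right) 5 \left(-4\right) 30 = 2 \frac{1}{3 + 4 + 8} \cdot 6 \left(\left(-25\right) \left(-4\right)\right) 30 = 2 \cdot \frac{1}{15} \cdot 6 \cdot 100 \cdot 30 = \frac{4}{5} \cdot 100 \cdot 30 = 80 \cdot 30 = 2400$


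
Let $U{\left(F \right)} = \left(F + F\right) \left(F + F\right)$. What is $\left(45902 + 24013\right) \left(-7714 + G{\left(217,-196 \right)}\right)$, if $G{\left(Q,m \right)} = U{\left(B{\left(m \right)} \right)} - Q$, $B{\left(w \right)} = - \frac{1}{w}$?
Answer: $- \frac{5325378217545}{9604} \approx -5.545 \cdot 10^{8}$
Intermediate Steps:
$U{\left(F \right)} = 4 F^{2}$ ($U{\left(F \right)} = 2 F 2 F = 4 F^{2}$)
$G{\left(Q,m \right)} = - Q + \frac{4}{m^{2}}$ ($G{\left(Q,m \right)} = 4 \left(- \frac{1}{m}\right)^{2} - Q = \frac{4}{m^{2}} - Q = - Q + \frac{4}{m^{2}}$)
$\left(45902 + 24013\right) \left(-7714 + G{\left(217,-196 \right)}\right) = \left(45902 + 24013\right) \left(-7714 + \left(\left(-1\right) 217 + \frac{4}{38416}\right)\right) = 69915 \left(-7714 + \left(-217 + 4 \cdot \frac{1}{38416}\right)\right) = 69915 \left(-7714 + \left(-217 + \frac{1}{9604}\right)\right) = 69915 \left(-7714 - \frac{2084067}{9604}\right) = 69915 \left(- \frac{76169323}{9604}\right) = - \frac{5325378217545}{9604}$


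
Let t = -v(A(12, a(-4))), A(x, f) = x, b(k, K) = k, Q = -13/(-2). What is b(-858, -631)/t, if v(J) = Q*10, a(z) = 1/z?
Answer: 66/5 ≈ 13.200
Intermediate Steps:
Q = 13/2 (Q = -13*(-½) = 13/2 ≈ 6.5000)
a(z) = 1/z
v(J) = 65 (v(J) = (13/2)*10 = 65)
t = -65 (t = -1*65 = -65)
b(-858, -631)/t = -858/(-65) = -858*(-1/65) = 66/5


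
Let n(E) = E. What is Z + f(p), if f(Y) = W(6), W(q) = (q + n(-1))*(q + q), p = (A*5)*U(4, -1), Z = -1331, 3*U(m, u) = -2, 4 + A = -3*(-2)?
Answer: -1271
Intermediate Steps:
A = 2 (A = -4 - 3*(-2) = -4 + 6 = 2)
U(m, u) = -⅔ (U(m, u) = (⅓)*(-2) = -⅔)
p = -20/3 (p = (2*5)*(-⅔) = 10*(-⅔) = -20/3 ≈ -6.6667)
W(q) = 2*q*(-1 + q) (W(q) = (q - 1)*(q + q) = (-1 + q)*(2*q) = 2*q*(-1 + q))
f(Y) = 60 (f(Y) = 2*6*(-1 + 6) = 2*6*5 = 60)
Z + f(p) = -1331 + 60 = -1271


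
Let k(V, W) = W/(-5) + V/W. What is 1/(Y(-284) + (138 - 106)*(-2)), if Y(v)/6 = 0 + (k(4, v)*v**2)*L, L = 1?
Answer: 5/137403424 ≈ 3.6389e-8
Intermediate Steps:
k(V, W) = -W/5 + V/W (k(V, W) = W*(-1/5) + V/W = -W/5 + V/W)
Y(v) = 6*v**2*(4/v - v/5) (Y(v) = 6*(0 + ((-v/5 + 4/v)*v**2)*1) = 6*(0 + ((4/v - v/5)*v**2)*1) = 6*(0 + (v**2*(4/v - v/5))*1) = 6*(0 + v**2*(4/v - v/5)) = 6*(v**2*(4/v - v/5)) = 6*v**2*(4/v - v/5))
1/(Y(-284) + (138 - 106)*(-2)) = 1/((6/5)*(-284)*(20 - 1*(-284)**2) + (138 - 106)*(-2)) = 1/((6/5)*(-284)*(20 - 1*80656) + 32*(-2)) = 1/((6/5)*(-284)*(20 - 80656) - 64) = 1/((6/5)*(-284)*(-80636) - 64) = 1/(137403744/5 - 64) = 1/(137403424/5) = 5/137403424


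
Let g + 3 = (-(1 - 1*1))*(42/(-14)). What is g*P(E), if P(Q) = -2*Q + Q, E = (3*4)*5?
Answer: 180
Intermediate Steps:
E = 60 (E = 12*5 = 60)
P(Q) = -Q
g = -3 (g = -3 + (-(1 - 1*1))*(42/(-14)) = -3 + (-(1 - 1))*(42*(-1/14)) = -3 - 1*0*(-3) = -3 + 0*(-3) = -3 + 0 = -3)
g*P(E) = -(-3)*60 = -3*(-60) = 180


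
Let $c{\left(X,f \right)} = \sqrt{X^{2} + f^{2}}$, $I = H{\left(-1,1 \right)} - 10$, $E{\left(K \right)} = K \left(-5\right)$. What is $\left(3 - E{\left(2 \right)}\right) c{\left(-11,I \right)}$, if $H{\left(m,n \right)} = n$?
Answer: $13 \sqrt{202} \approx 184.76$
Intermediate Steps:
$E{\left(K \right)} = - 5 K$
$I = -9$ ($I = 1 - 10 = -9$)
$\left(3 - E{\left(2 \right)}\right) c{\left(-11,I \right)} = \left(3 - \left(-5\right) 2\right) \sqrt{\left(-11\right)^{2} + \left(-9\right)^{2}} = \left(3 - -10\right) \sqrt{121 + 81} = \left(3 + 10\right) \sqrt{202} = 13 \sqrt{202}$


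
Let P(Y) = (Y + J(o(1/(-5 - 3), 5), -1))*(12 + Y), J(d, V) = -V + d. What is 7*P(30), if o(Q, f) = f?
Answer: 10584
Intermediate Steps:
J(d, V) = d - V
P(Y) = (6 + Y)*(12 + Y) (P(Y) = (Y + (5 - 1*(-1)))*(12 + Y) = (Y + (5 + 1))*(12 + Y) = (Y + 6)*(12 + Y) = (6 + Y)*(12 + Y))
7*P(30) = 7*(72 + 30² + 18*30) = 7*(72 + 900 + 540) = 7*1512 = 10584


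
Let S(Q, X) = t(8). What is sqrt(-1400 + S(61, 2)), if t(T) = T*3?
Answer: 4*I*sqrt(86) ≈ 37.094*I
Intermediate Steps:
t(T) = 3*T
S(Q, X) = 24 (S(Q, X) = 3*8 = 24)
sqrt(-1400 + S(61, 2)) = sqrt(-1400 + 24) = sqrt(-1376) = 4*I*sqrt(86)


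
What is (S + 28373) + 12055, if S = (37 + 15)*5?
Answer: 40688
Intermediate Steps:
S = 260 (S = 52*5 = 260)
(S + 28373) + 12055 = (260 + 28373) + 12055 = 28633 + 12055 = 40688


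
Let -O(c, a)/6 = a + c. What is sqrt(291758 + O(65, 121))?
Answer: 11*sqrt(2402) ≈ 539.11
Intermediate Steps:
O(c, a) = -6*a - 6*c (O(c, a) = -6*(a + c) = -6*a - 6*c)
sqrt(291758 + O(65, 121)) = sqrt(291758 + (-6*121 - 6*65)) = sqrt(291758 + (-726 - 390)) = sqrt(291758 - 1116) = sqrt(290642) = 11*sqrt(2402)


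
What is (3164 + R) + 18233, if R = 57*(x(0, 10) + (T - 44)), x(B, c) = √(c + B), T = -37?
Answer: 16780 + 57*√10 ≈ 16960.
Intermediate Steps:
x(B, c) = √(B + c)
R = -4617 + 57*√10 (R = 57*(√(0 + 10) + (-37 - 44)) = 57*(√10 - 81) = 57*(-81 + √10) = -4617 + 57*√10 ≈ -4436.8)
(3164 + R) + 18233 = (3164 + (-4617 + 57*√10)) + 18233 = (-1453 + 57*√10) + 18233 = 16780 + 57*√10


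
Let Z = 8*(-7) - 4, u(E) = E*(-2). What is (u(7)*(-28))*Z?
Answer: -23520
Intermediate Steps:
u(E) = -2*E
Z = -60 (Z = -56 - 4 = -60)
(u(7)*(-28))*Z = (-2*7*(-28))*(-60) = -14*(-28)*(-60) = 392*(-60) = -23520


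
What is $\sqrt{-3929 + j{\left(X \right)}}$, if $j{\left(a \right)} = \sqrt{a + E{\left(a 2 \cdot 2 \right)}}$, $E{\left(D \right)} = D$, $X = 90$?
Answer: $\sqrt{-3929 + 15 \sqrt{2}} \approx 62.512 i$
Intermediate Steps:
$j{\left(a \right)} = \sqrt{5} \sqrt{a}$ ($j{\left(a \right)} = \sqrt{a + a 2 \cdot 2} = \sqrt{a + 2 a 2} = \sqrt{a + 4 a} = \sqrt{5 a} = \sqrt{5} \sqrt{a}$)
$\sqrt{-3929 + j{\left(X \right)}} = \sqrt{-3929 + \sqrt{5} \sqrt{90}} = \sqrt{-3929 + \sqrt{5} \cdot 3 \sqrt{10}} = \sqrt{-3929 + 15 \sqrt{2}}$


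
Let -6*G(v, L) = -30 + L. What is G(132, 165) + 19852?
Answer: 39659/2 ≈ 19830.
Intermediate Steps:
G(v, L) = 5 - L/6 (G(v, L) = -(-30 + L)/6 = 5 - L/6)
G(132, 165) + 19852 = (5 - ⅙*165) + 19852 = (5 - 55/2) + 19852 = -45/2 + 19852 = 39659/2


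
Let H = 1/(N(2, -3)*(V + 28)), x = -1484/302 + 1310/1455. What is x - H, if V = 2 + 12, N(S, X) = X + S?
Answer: -818131/205058 ≈ -3.9898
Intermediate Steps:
N(S, X) = S + X
V = 14
x = -176360/43941 (x = -1484*1/302 + 1310*(1/1455) = -742/151 + 262/291 = -176360/43941 ≈ -4.0136)
H = -1/42 (H = 1/((2 - 3)*(14 + 28)) = 1/(-1*42) = 1/(-42) = -1/42 ≈ -0.023810)
x - H = -176360/43941 - 1*(-1/42) = -176360/43941 + 1/42 = -818131/205058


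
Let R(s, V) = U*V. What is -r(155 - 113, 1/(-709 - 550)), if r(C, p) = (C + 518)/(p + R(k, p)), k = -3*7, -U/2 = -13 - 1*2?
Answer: 705040/31 ≈ 22743.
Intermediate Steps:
U = 30 (U = -2*(-13 - 1*2) = -2*(-13 - 2) = -2*(-15) = 30)
k = -21
R(s, V) = 30*V
r(C, p) = (518 + C)/(31*p) (r(C, p) = (C + 518)/(p + 30*p) = (518 + C)/((31*p)) = (518 + C)*(1/(31*p)) = (518 + C)/(31*p))
-r(155 - 113, 1/(-709 - 550)) = -(518 + (155 - 113))/(31*(1/(-709 - 550))) = -(518 + 42)/(31*(1/(-1259))) = -560/(31*(-1/1259)) = -(-1259)*560/31 = -1*(-705040/31) = 705040/31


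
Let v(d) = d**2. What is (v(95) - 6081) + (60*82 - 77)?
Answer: 7787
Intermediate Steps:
(v(95) - 6081) + (60*82 - 77) = (95**2 - 6081) + (60*82 - 77) = (9025 - 6081) + (4920 - 77) = 2944 + 4843 = 7787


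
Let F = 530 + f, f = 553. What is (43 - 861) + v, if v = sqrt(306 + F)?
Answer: -818 + sqrt(1389) ≈ -780.73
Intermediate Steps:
F = 1083 (F = 530 + 553 = 1083)
v = sqrt(1389) (v = sqrt(306 + 1083) = sqrt(1389) ≈ 37.269)
(43 - 861) + v = (43 - 861) + sqrt(1389) = -818 + sqrt(1389)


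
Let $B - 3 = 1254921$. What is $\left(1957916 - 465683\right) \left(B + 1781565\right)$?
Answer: $4531149089937$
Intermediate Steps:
$B = 1254924$ ($B = 3 + 1254921 = 1254924$)
$\left(1957916 - 465683\right) \left(B + 1781565\right) = \left(1957916 - 465683\right) \left(1254924 + 1781565\right) = 1492233 \cdot 3036489 = 4531149089937$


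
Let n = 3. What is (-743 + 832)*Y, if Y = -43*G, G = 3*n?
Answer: -34443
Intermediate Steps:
G = 9 (G = 3*3 = 9)
Y = -387 (Y = -43*9 = -387)
(-743 + 832)*Y = (-743 + 832)*(-387) = 89*(-387) = -34443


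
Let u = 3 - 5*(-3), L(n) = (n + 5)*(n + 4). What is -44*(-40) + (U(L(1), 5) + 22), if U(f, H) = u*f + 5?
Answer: 2327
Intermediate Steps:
L(n) = (4 + n)*(5 + n) (L(n) = (5 + n)*(4 + n) = (4 + n)*(5 + n))
u = 18 (u = 3 + 15 = 18)
U(f, H) = 5 + 18*f (U(f, H) = 18*f + 5 = 5 + 18*f)
-44*(-40) + (U(L(1), 5) + 22) = -44*(-40) + ((5 + 18*(20 + 1² + 9*1)) + 22) = 1760 + ((5 + 18*(20 + 1 + 9)) + 22) = 1760 + ((5 + 18*30) + 22) = 1760 + ((5 + 540) + 22) = 1760 + (545 + 22) = 1760 + 567 = 2327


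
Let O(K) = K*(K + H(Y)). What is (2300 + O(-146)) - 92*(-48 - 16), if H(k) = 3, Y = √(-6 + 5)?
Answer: 29066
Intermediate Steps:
Y = I (Y = √(-1) = I ≈ 1.0*I)
O(K) = K*(3 + K) (O(K) = K*(K + 3) = K*(3 + K))
(2300 + O(-146)) - 92*(-48 - 16) = (2300 - 146*(3 - 146)) - 92*(-48 - 16) = (2300 - 146*(-143)) - 92*(-64) = (2300 + 20878) + 5888 = 23178 + 5888 = 29066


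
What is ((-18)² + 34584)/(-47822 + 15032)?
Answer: -5818/5465 ≈ -1.0646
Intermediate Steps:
((-18)² + 34584)/(-47822 + 15032) = (324 + 34584)/(-32790) = 34908*(-1/32790) = -5818/5465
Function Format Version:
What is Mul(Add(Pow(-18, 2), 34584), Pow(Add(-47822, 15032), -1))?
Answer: Rational(-5818, 5465) ≈ -1.0646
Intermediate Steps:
Mul(Add(Pow(-18, 2), 34584), Pow(Add(-47822, 15032), -1)) = Mul(Add(324, 34584), Pow(-32790, -1)) = Mul(34908, Rational(-1, 32790)) = Rational(-5818, 5465)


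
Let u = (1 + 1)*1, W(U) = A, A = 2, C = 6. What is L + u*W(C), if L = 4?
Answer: 8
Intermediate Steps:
W(U) = 2
u = 2 (u = 2*1 = 2)
L + u*W(C) = 4 + 2*2 = 4 + 4 = 8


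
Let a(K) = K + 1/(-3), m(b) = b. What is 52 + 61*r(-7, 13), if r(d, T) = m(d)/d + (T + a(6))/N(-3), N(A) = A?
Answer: -2399/9 ≈ -266.56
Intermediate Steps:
a(K) = -1/3 + K (a(K) = K - 1/3 = -1/3 + K)
r(d, T) = -8/9 - T/3 (r(d, T) = d/d + (T + (-1/3 + 6))/(-3) = 1 + (T + 17/3)*(-1/3) = 1 + (17/3 + T)*(-1/3) = 1 + (-17/9 - T/3) = -8/9 - T/3)
52 + 61*r(-7, 13) = 52 + 61*(-8/9 - 1/3*13) = 52 + 61*(-8/9 - 13/3) = 52 + 61*(-47/9) = 52 - 2867/9 = -2399/9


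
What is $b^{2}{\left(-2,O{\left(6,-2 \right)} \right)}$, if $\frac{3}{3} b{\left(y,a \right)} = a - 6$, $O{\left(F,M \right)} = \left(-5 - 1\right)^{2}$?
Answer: $900$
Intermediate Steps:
$O{\left(F,M \right)} = 36$ ($O{\left(F,M \right)} = \left(-6\right)^{2} = 36$)
$b{\left(y,a \right)} = -6 + a$ ($b{\left(y,a \right)} = a - 6 = -6 + a$)
$b^{2}{\left(-2,O{\left(6,-2 \right)} \right)} = \left(-6 + 36\right)^{2} = 30^{2} = 900$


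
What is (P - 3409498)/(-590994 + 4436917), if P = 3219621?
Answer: -189877/3845923 ≈ -0.049371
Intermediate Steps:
(P - 3409498)/(-590994 + 4436917) = (3219621 - 3409498)/(-590994 + 4436917) = -189877/3845923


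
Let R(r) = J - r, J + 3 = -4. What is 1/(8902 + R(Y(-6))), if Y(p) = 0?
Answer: 1/8895 ≈ 0.00011242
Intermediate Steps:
J = -7 (J = -3 - 4 = -7)
R(r) = -7 - r
1/(8902 + R(Y(-6))) = 1/(8902 + (-7 - 1*0)) = 1/(8902 + (-7 + 0)) = 1/(8902 - 7) = 1/8895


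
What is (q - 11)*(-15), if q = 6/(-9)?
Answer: 175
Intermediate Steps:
q = -⅔ (q = 6*(-⅑) = -⅔ ≈ -0.66667)
(q - 11)*(-15) = (-⅔ - 11)*(-15) = -35/3*(-15) = 175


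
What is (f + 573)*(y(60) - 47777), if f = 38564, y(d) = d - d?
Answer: -1869848449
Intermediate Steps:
y(d) = 0
(f + 573)*(y(60) - 47777) = (38564 + 573)*(0 - 47777) = 39137*(-47777) = -1869848449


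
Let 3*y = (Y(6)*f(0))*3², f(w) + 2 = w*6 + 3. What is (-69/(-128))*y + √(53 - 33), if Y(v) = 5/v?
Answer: 345/256 + 2*√5 ≈ 5.8198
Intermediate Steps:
f(w) = 1 + 6*w (f(w) = -2 + (w*6 + 3) = -2 + (6*w + 3) = -2 + (3 + 6*w) = 1 + 6*w)
y = 5/2 (y = (((5/6)*(1 + 6*0))*3²)/3 = (((5*(⅙))*(1 + 0))*9)/3 = (((⅚)*1)*9)/3 = ((⅚)*9)/3 = (⅓)*(15/2) = 5/2 ≈ 2.5000)
(-69/(-128))*y + √(53 - 33) = -69/(-128)*(5/2) + √(53 - 33) = -69*(-1/128)*(5/2) + √20 = (69/128)*(5/2) + 2*√5 = 345/256 + 2*√5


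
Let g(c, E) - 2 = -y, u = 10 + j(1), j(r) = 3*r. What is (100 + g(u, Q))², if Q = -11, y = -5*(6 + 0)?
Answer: 17424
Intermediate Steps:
y = -30 (y = -5*6 = -30)
u = 13 (u = 10 + 3*1 = 10 + 3 = 13)
g(c, E) = 32 (g(c, E) = 2 - 1*(-30) = 2 + 30 = 32)
(100 + g(u, Q))² = (100 + 32)² = 132² = 17424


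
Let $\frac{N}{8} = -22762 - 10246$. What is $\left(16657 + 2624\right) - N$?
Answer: $283345$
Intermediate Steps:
$N = -264064$ ($N = 8 \left(-22762 - 10246\right) = 8 \left(-33008\right) = -264064$)
$\left(16657 + 2624\right) - N = \left(16657 + 2624\right) - -264064 = 19281 + 264064 = 283345$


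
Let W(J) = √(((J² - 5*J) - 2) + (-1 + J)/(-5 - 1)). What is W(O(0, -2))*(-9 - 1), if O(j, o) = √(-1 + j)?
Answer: -5*√(-102 - 186*I)/3 ≈ -12.368 + 20.888*I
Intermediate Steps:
W(J) = √(-11/6 + J² - 31*J/6) (W(J) = √((-2 + J² - 5*J) + (-1 + J)/(-6)) = √((-2 + J² - 5*J) + (-1 + J)*(-⅙)) = √((-2 + J² - 5*J) + (⅙ - J/6)) = √(-11/6 + J² - 31*J/6))
W(O(0, -2))*(-9 - 1) = (√(-66 - 186*√(-1 + 0) + 36*(√(-1 + 0))²)/6)*(-9 - 1) = (√(-66 - 186*I + 36*(√(-1))²)/6)*(-10) = (√(-66 - 186*I + 36*I²)/6)*(-10) = (√(-66 - 186*I + 36*(-1))/6)*(-10) = (√(-66 - 186*I - 36)/6)*(-10) = (√(-102 - 186*I)/6)*(-10) = -5*√(-102 - 186*I)/3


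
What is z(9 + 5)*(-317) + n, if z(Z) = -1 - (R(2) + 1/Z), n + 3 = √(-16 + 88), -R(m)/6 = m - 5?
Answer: 84597/14 + 6*√2 ≈ 6051.1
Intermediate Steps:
R(m) = 30 - 6*m (R(m) = -6*(m - 5) = -6*(-5 + m) = 30 - 6*m)
n = -3 + 6*√2 (n = -3 + √(-16 + 88) = -3 + √72 = -3 + 6*√2 ≈ 5.4853)
z(Z) = -19 - 1/Z (z(Z) = -1 - ((30 - 6*2) + 1/Z) = -1 - ((30 - 12) + 1/Z) = -1 - (18 + 1/Z) = -1 + (-18 - 1/Z) = -19 - 1/Z)
z(9 + 5)*(-317) + n = (-19 - 1/(9 + 5))*(-317) + (-3 + 6*√2) = (-19 - 1/14)*(-317) + (-3 + 6*√2) = -267/14*(-317) + (-3 + 6*√2) = 84639/14 + (-3 + 6*√2) = 84597/14 + 6*√2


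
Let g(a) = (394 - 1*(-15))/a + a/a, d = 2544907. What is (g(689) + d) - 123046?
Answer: 1668663327/689 ≈ 2.4219e+6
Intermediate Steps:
g(a) = 1 + 409/a (g(a) = (394 + 15)/a + 1 = 409/a + 1 = 1 + 409/a)
(g(689) + d) - 123046 = ((409 + 689)/689 + 2544907) - 123046 = ((1/689)*1098 + 2544907) - 123046 = (1098/689 + 2544907) - 123046 = 1753442021/689 - 123046 = 1668663327/689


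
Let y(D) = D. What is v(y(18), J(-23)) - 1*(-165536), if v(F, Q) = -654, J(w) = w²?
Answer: 164882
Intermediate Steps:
v(y(18), J(-23)) - 1*(-165536) = -654 - 1*(-165536) = -654 + 165536 = 164882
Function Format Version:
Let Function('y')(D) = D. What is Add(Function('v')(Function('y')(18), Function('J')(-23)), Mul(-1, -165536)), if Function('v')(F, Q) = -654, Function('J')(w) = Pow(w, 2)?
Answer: 164882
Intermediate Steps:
Add(Function('v')(Function('y')(18), Function('J')(-23)), Mul(-1, -165536)) = Add(-654, Mul(-1, -165536)) = Add(-654, 165536) = 164882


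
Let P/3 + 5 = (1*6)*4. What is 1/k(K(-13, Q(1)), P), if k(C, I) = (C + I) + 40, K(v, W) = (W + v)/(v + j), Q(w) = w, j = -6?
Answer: 19/1855 ≈ 0.010243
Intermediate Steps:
P = 57 (P = -15 + 3*((1*6)*4) = -15 + 3*(6*4) = -15 + 3*24 = -15 + 72 = 57)
K(v, W) = (W + v)/(-6 + v) (K(v, W) = (W + v)/(v - 6) = (W + v)/(-6 + v))
k(C, I) = 40 + C + I
1/k(K(-13, Q(1)), P) = 1/(40 + (1 - 13)/(-6 - 13) + 57) = 1/(40 - 12/(-19) + 57) = 1/(40 - 1/19*(-12) + 57) = 1/(40 + 12/19 + 57) = 1/(1855/19) = 19/1855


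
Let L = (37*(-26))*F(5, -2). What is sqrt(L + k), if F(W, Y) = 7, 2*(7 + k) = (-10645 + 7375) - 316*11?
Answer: I*sqrt(10114) ≈ 100.57*I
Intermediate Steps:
k = -3380 (k = -7 + ((-10645 + 7375) - 316*11)/2 = -7 + (-3270 - 3476)/2 = -7 + (1/2)*(-6746) = -7 - 3373 = -3380)
L = -6734 (L = (37*(-26))*7 = -962*7 = -6734)
sqrt(L + k) = sqrt(-6734 - 3380) = sqrt(-10114) = I*sqrt(10114)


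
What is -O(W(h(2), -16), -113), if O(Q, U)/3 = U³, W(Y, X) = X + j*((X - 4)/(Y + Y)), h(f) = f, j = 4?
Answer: 4328691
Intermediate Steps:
W(Y, X) = X + 2*(-4 + X)/Y (W(Y, X) = X + 4*((X - 4)/(Y + Y)) = X + 4*((-4 + X)/((2*Y))) = X + 4*((-4 + X)*(1/(2*Y))) = X + 4*((-4 + X)/(2*Y)) = X + 2*(-4 + X)/Y)
O(Q, U) = 3*U³
-O(W(h(2), -16), -113) = -3*(-113)³ = -3*(-1442897) = -1*(-4328691) = 4328691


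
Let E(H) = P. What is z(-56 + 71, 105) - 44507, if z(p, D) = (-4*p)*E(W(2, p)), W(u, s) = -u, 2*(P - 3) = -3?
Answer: -44597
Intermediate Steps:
P = 3/2 (P = 3 + (1/2)*(-3) = 3 - 3/2 = 3/2 ≈ 1.5000)
E(H) = 3/2
z(p, D) = -6*p (z(p, D) = -4*p*(3/2) = -6*p)
z(-56 + 71, 105) - 44507 = -6*(-56 + 71) - 44507 = -6*15 - 44507 = -90 - 44507 = -44597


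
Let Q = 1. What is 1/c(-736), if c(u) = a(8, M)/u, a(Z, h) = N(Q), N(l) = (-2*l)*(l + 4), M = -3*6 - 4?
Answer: 368/5 ≈ 73.600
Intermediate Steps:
M = -22 (M = -18 - 4 = -22)
N(l) = -2*l*(4 + l) (N(l) = (-2*l)*(4 + l) = -2*l*(4 + l))
a(Z, h) = -10 (a(Z, h) = -2*1*(4 + 1) = -2*1*5 = -10)
c(u) = -10/u
1/c(-736) = 1/(-10/(-736)) = 1/(-10*(-1/736)) = 1/(5/368) = 368/5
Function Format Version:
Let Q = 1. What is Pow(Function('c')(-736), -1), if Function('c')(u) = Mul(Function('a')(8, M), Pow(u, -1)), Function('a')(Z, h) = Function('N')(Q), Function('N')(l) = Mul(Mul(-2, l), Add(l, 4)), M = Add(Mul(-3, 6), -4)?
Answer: Rational(368, 5) ≈ 73.600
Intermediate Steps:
M = -22 (M = Add(-18, -4) = -22)
Function('N')(l) = Mul(-2, l, Add(4, l)) (Function('N')(l) = Mul(Mul(-2, l), Add(4, l)) = Mul(-2, l, Add(4, l)))
Function('a')(Z, h) = -10 (Function('a')(Z, h) = Mul(-2, 1, Add(4, 1)) = Mul(-2, 1, 5) = -10)
Function('c')(u) = Mul(-10, Pow(u, -1))
Pow(Function('c')(-736), -1) = Pow(Mul(-10, Pow(-736, -1)), -1) = Pow(Mul(-10, Rational(-1, 736)), -1) = Pow(Rational(5, 368), -1) = Rational(368, 5)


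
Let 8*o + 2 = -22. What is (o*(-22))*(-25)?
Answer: -1650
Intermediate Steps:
o = -3 (o = -1/4 + (1/8)*(-22) = -1/4 - 11/4 = -3)
(o*(-22))*(-25) = -3*(-22)*(-25) = 66*(-25) = -1650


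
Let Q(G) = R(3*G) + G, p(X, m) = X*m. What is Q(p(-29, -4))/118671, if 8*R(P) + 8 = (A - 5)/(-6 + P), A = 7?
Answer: 157321/162341928 ≈ 0.00096907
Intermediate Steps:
R(P) = -1 + 1/(4*(-6 + P)) (R(P) = -1 + ((7 - 5)/(-6 + P))/8 = -1 + (2/(-6 + P))/8 = -1 + 1/(4*(-6 + P)))
Q(G) = G + (25/4 - 3*G)/(-6 + 3*G) (Q(G) = (25/4 - 3*G)/(-6 + 3*G) + G = G + (25/4 - 3*G)/(-6 + 3*G))
Q(p(-29, -4))/118671 = ((25/12 + (-29*(-4))² - (-87)*(-4))/(-2 - 29*(-4)))/118671 = ((25/12 + 116² - 3*116)/(-2 + 116))*(1/118671) = ((25/12 + 13456 - 348)/114)*(1/118671) = ((1/114)*(157321/12))*(1/118671) = (157321/1368)*(1/118671) = 157321/162341928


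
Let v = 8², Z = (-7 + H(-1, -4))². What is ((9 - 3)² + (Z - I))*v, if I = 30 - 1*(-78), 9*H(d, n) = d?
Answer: -111104/81 ≈ -1371.7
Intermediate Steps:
H(d, n) = d/9
Z = 4096/81 (Z = (-7 + (⅑)*(-1))² = (-7 - ⅑)² = (-64/9)² = 4096/81 ≈ 50.568)
v = 64
I = 108 (I = 30 + 78 = 108)
((9 - 3)² + (Z - I))*v = ((9 - 3)² + (4096/81 - 1*108))*64 = (6² + (4096/81 - 108))*64 = (36 - 4652/81)*64 = -1736/81*64 = -111104/81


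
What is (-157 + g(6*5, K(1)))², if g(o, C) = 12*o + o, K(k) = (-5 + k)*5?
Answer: 54289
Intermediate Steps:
K(k) = -25 + 5*k
g(o, C) = 13*o
(-157 + g(6*5, K(1)))² = (-157 + 13*(6*5))² = (-157 + 13*30)² = (-157 + 390)² = 233² = 54289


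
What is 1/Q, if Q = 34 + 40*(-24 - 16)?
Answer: -1/1566 ≈ -0.00063857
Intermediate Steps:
Q = -1566 (Q = 34 + 40*(-40) = 34 - 1600 = -1566)
1/Q = 1/(-1566) = -1/1566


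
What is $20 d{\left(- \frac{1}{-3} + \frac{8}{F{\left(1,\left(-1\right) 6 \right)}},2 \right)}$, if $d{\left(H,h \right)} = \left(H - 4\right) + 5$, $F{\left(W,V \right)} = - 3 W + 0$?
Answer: $- \frac{80}{3} \approx -26.667$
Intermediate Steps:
$F{\left(W,V \right)} = - 3 W$
$d{\left(H,h \right)} = 1 + H$ ($d{\left(H,h \right)} = \left(-4 + H\right) + 5 = 1 + H$)
$20 d{\left(- \frac{1}{-3} + \frac{8}{F{\left(1,\left(-1\right) 6 \right)}},2 \right)} = 20 \left(1 + \left(- \frac{1}{-3} + \frac{8}{\left(-3\right) 1}\right)\right) = 20 \left(1 + \left(\left(-1\right) \left(- \frac{1}{3}\right) + \frac{8}{-3}\right)\right) = 20 \left(1 + \left(\frac{1}{3} + 8 \left(- \frac{1}{3}\right)\right)\right) = 20 \left(1 + \left(\frac{1}{3} - \frac{8}{3}\right)\right) = 20 \left(1 - \frac{7}{3}\right) = 20 \left(- \frac{4}{3}\right) = - \frac{80}{3}$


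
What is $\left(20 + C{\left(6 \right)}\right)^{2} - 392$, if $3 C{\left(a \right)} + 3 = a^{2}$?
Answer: $569$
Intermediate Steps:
$C{\left(a \right)} = -1 + \frac{a^{2}}{3}$
$\left(20 + C{\left(6 \right)}\right)^{2} - 392 = \left(20 - \left(1 - \frac{6^{2}}{3}\right)\right)^{2} - 392 = \left(20 + \left(-1 + \frac{1}{3} \cdot 36\right)\right)^{2} - 392 = \left(20 + \left(-1 + 12\right)\right)^{2} - 392 = \left(20 + 11\right)^{2} - 392 = 31^{2} - 392 = 961 - 392 = 569$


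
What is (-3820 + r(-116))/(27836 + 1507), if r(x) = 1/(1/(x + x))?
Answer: -4052/29343 ≈ -0.13809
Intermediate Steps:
r(x) = 2*x (r(x) = 1/(1/(2*x)) = 2*x)
(-3820 + r(-116))/(27836 + 1507) = (-3820 + 2*(-116))/(27836 + 1507) = (-3820 - 232)/29343 = -4052*1/29343 = -4052/29343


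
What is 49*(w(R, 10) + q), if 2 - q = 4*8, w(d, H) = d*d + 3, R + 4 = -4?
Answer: 1813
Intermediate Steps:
R = -8 (R = -4 - 4 = -8)
w(d, H) = 3 + d² (w(d, H) = d² + 3 = 3 + d²)
q = -30 (q = 2 - 4*8 = 2 - 1*32 = 2 - 32 = -30)
49*(w(R, 10) + q) = 49*((3 + (-8)²) - 30) = 49*((3 + 64) - 30) = 49*(67 - 30) = 49*37 = 1813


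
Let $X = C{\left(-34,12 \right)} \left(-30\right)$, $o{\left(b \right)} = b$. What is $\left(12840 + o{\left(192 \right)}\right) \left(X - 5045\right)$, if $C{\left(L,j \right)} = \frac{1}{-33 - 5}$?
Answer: $- \frac{1248986880}{19} \approx -6.5736 \cdot 10^{7}$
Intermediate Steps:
$C{\left(L,j \right)} = - \frac{1}{38}$ ($C{\left(L,j \right)} = \frac{1}{-38} = - \frac{1}{38}$)
$X = \frac{15}{19}$ ($X = \left(- \frac{1}{38}\right) \left(-30\right) = \frac{15}{19} \approx 0.78947$)
$\left(12840 + o{\left(192 \right)}\right) \left(X - 5045\right) = \left(12840 + 192\right) \left(\frac{15}{19} - 5045\right) = 13032 \left(- \frac{95840}{19}\right) = - \frac{1248986880}{19}$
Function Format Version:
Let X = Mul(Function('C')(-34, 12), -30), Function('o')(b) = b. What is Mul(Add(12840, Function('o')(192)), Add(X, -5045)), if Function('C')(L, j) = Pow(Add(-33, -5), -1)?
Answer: Rational(-1248986880, 19) ≈ -6.5736e+7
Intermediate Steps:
Function('C')(L, j) = Rational(-1, 38) (Function('C')(L, j) = Pow(-38, -1) = Rational(-1, 38))
X = Rational(15, 19) (X = Mul(Rational(-1, 38), -30) = Rational(15, 19) ≈ 0.78947)
Mul(Add(12840, Function('o')(192)), Add(X, -5045)) = Mul(Add(12840, 192), Add(Rational(15, 19), -5045)) = Mul(13032, Rational(-95840, 19)) = Rational(-1248986880, 19)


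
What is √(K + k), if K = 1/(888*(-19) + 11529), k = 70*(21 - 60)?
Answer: I*√77935087113/5343 ≈ 52.249*I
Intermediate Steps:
k = -2730 (k = 70*(-39) = -2730)
K = -1/5343 (K = 1/(-16872 + 11529) = 1/(-5343) = -1/5343 ≈ -0.00018716)
√(K + k) = √(-1/5343 - 2730) = √(-14586391/5343) = I*√77935087113/5343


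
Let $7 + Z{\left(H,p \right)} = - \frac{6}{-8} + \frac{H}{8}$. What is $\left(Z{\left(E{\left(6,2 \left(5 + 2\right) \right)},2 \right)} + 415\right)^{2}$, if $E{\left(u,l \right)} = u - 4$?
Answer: $167281$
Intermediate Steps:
$E{\left(u,l \right)} = -4 + u$ ($E{\left(u,l \right)} = u - 4 = -4 + u$)
$Z{\left(H,p \right)} = - \frac{25}{4} + \frac{H}{8}$ ($Z{\left(H,p \right)} = -7 + \left(- \frac{6}{-8} + \frac{H}{8}\right) = -7 + \left(\left(-6\right) \left(- \frac{1}{8}\right) + H \frac{1}{8}\right) = -7 + \left(\frac{3}{4} + \frac{H}{8}\right) = - \frac{25}{4} + \frac{H}{8}$)
$\left(Z{\left(E{\left(6,2 \left(5 + 2\right) \right)},2 \right)} + 415\right)^{2} = \left(\left(- \frac{25}{4} + \frac{-4 + 6}{8}\right) + 415\right)^{2} = \left(\left(- \frac{25}{4} + \frac{1}{8} \cdot 2\right) + 415\right)^{2} = \left(\left(- \frac{25}{4} + \frac{1}{4}\right) + 415\right)^{2} = \left(-6 + 415\right)^{2} = 409^{2} = 167281$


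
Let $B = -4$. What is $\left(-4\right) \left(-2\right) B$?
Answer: $-32$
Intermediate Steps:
$\left(-4\right) \left(-2\right) B = \left(-4\right) \left(-2\right) \left(-4\right) = 8 \left(-4\right) = -32$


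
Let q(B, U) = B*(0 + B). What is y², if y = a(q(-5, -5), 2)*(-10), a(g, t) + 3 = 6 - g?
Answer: 48400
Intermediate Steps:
q(B, U) = B² (q(B, U) = B*B = B²)
a(g, t) = 3 - g (a(g, t) = -3 + (6 - g) = 3 - g)
y = 220 (y = (3 - 1*(-5)²)*(-10) = (3 - 1*25)*(-10) = (3 - 25)*(-10) = -22*(-10) = 220)
y² = 220² = 48400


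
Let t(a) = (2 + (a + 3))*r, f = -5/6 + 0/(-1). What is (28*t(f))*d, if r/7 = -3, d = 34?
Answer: -83300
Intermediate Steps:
r = -21 (r = 7*(-3) = -21)
f = -⅚ (f = -5*⅙ + 0*(-1) = -⅚ + 0 = -⅚ ≈ -0.83333)
t(a) = -105 - 21*a (t(a) = (2 + (a + 3))*(-21) = (2 + (3 + a))*(-21) = (5 + a)*(-21) = -105 - 21*a)
(28*t(f))*d = (28*(-105 - 21*(-⅚)))*34 = (28*(-105 + 35/2))*34 = (28*(-175/2))*34 = -2450*34 = -83300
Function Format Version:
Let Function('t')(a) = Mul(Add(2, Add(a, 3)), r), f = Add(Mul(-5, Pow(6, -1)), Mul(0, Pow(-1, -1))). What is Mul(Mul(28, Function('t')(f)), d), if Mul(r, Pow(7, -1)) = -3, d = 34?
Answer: -83300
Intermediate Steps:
r = -21 (r = Mul(7, -3) = -21)
f = Rational(-5, 6) (f = Add(Mul(-5, Rational(1, 6)), Mul(0, -1)) = Add(Rational(-5, 6), 0) = Rational(-5, 6) ≈ -0.83333)
Function('t')(a) = Add(-105, Mul(-21, a)) (Function('t')(a) = Mul(Add(2, Add(a, 3)), -21) = Mul(Add(2, Add(3, a)), -21) = Mul(Add(5, a), -21) = Add(-105, Mul(-21, a)))
Mul(Mul(28, Function('t')(f)), d) = Mul(Mul(28, Add(-105, Mul(-21, Rational(-5, 6)))), 34) = Mul(Mul(28, Add(-105, Rational(35, 2))), 34) = Mul(Mul(28, Rational(-175, 2)), 34) = Mul(-2450, 34) = -83300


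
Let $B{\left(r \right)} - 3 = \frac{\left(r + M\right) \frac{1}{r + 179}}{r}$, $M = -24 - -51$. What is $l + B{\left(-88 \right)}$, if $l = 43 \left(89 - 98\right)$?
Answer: $- \frac{3075011}{8008} \approx -383.99$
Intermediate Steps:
$M = 27$ ($M = -24 + 51 = 27$)
$B{\left(r \right)} = 3 + \frac{27 + r}{r \left(179 + r\right)}$ ($B{\left(r \right)} = 3 + \frac{\left(r + 27\right) \frac{1}{r + 179}}{r} = 3 + \frac{\left(27 + r\right) \frac{1}{179 + r}}{r} = 3 + \frac{\frac{1}{179 + r} \left(27 + r\right)}{r} = 3 + \frac{27 + r}{r \left(179 + r\right)}$)
$l = -387$ ($l = 43 \left(-9\right) = -387$)
$l + B{\left(-88 \right)} = -387 + \frac{27 + 3 \left(-88\right)^{2} + 538 \left(-88\right)}{\left(-88\right) \left(179 - 88\right)} = -387 - \frac{27 + 3 \cdot 7744 - 47344}{88 \cdot 91} = -387 - \frac{27 + 23232 - 47344}{8008} = -387 - \frac{1}{8008} \left(-24085\right) = -387 + \frac{24085}{8008} = - \frac{3075011}{8008}$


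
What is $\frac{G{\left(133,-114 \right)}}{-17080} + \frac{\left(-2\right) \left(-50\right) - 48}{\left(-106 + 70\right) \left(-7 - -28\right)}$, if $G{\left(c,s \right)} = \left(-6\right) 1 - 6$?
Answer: $- \frac{7849}{115290} \approx -0.068081$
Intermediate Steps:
$G{\left(c,s \right)} = -12$ ($G{\left(c,s \right)} = -6 - 6 = -12$)
$\frac{G{\left(133,-114 \right)}}{-17080} + \frac{\left(-2\right) \left(-50\right) - 48}{\left(-106 + 70\right) \left(-7 - -28\right)} = - \frac{12}{-17080} + \frac{\left(-2\right) \left(-50\right) - 48}{\left(-106 + 70\right) \left(-7 - -28\right)} = \left(-12\right) \left(- \frac{1}{17080}\right) + \frac{100 - 48}{\left(-36\right) \left(-7 + 28\right)} = \frac{3}{4270} + \frac{52}{\left(-36\right) 21} = \frac{3}{4270} + \frac{52}{-756} = \frac{3}{4270} + 52 \left(- \frac{1}{756}\right) = \frac{3}{4270} - \frac{13}{189} = - \frac{7849}{115290}$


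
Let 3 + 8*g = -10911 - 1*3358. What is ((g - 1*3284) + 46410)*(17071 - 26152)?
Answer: -375426702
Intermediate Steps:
g = -1784 (g = -3/8 + (-10911 - 1*3358)/8 = -3/8 + (-10911 - 3358)/8 = -3/8 + (⅛)*(-14269) = -3/8 - 14269/8 = -1784)
((g - 1*3284) + 46410)*(17071 - 26152) = ((-1784 - 1*3284) + 46410)*(17071 - 26152) = ((-1784 - 3284) + 46410)*(-9081) = (-5068 + 46410)*(-9081) = 41342*(-9081) = -375426702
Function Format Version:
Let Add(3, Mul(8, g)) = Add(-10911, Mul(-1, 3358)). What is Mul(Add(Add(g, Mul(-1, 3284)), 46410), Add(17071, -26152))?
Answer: -375426702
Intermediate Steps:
g = -1784 (g = Add(Rational(-3, 8), Mul(Rational(1, 8), Add(-10911, Mul(-1, 3358)))) = Add(Rational(-3, 8), Mul(Rational(1, 8), Add(-10911, -3358))) = Add(Rational(-3, 8), Mul(Rational(1, 8), -14269)) = Add(Rational(-3, 8), Rational(-14269, 8)) = -1784)
Mul(Add(Add(g, Mul(-1, 3284)), 46410), Add(17071, -26152)) = Mul(Add(Add(-1784, Mul(-1, 3284)), 46410), Add(17071, -26152)) = Mul(Add(Add(-1784, -3284), 46410), -9081) = Mul(Add(-5068, 46410), -9081) = Mul(41342, -9081) = -375426702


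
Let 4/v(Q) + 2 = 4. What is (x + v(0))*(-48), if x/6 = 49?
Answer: -14208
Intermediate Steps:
x = 294 (x = 6*49 = 294)
v(Q) = 2 (v(Q) = 4/(-2 + 4) = 4/2 = 4*(1/2) = 2)
(x + v(0))*(-48) = (294 + 2)*(-48) = 296*(-48) = -14208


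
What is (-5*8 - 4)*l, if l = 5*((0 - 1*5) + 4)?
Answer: 220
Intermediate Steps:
l = -5 (l = 5*((0 - 5) + 4) = 5*(-5 + 4) = 5*(-1) = -5)
(-5*8 - 4)*l = (-5*8 - 4)*(-5) = (-40 - 4)*(-5) = -44*(-5) = 220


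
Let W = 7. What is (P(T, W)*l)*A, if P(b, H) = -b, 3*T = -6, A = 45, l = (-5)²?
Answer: 2250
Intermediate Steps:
l = 25
T = -2 (T = (⅓)*(-6) = -2)
(P(T, W)*l)*A = (-1*(-2)*25)*45 = (2*25)*45 = 50*45 = 2250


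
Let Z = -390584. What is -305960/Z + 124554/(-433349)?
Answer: 10492332563/21157398227 ≈ 0.49592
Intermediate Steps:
-305960/Z + 124554/(-433349) = -305960/(-390584) + 124554/(-433349) = -305960*(-1/390584) + 124554*(-1/433349) = 38245/48823 - 124554/433349 = 10492332563/21157398227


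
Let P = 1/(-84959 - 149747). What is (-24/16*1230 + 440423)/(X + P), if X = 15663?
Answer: 102936888068/3676200077 ≈ 28.001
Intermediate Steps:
P = -1/234706 (P = 1/(-234706) = -1/234706 ≈ -4.2606e-6)
(-24/16*1230 + 440423)/(X + P) = (-24/16*1230 + 440423)/(15663 - 1/234706) = (-24*1/16*1230 + 440423)/(3676200077/234706) = (-3/2*1230 + 440423)*(234706/3676200077) = (-1845 + 440423)*(234706/3676200077) = 438578*(234706/3676200077) = 102936888068/3676200077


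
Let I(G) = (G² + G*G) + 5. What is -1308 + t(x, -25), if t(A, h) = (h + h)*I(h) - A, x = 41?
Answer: -64099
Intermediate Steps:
I(G) = 5 + 2*G² (I(G) = (G² + G²) + 5 = 2*G² + 5 = 5 + 2*G²)
t(A, h) = -A + 2*h*(5 + 2*h²) (t(A, h) = (h + h)*(5 + 2*h²) - A = (2*h)*(5 + 2*h²) - A = 2*h*(5 + 2*h²) - A = -A + 2*h*(5 + 2*h²))
-1308 + t(x, -25) = -1308 + (-1*41 + 4*(-25)³ + 10*(-25)) = -1308 + (-41 + 4*(-15625) - 250) = -1308 + (-41 - 62500 - 250) = -1308 - 62791 = -64099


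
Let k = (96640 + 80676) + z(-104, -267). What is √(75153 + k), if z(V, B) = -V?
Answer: √252573 ≈ 502.57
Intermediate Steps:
k = 177420 (k = (96640 + 80676) - 1*(-104) = 177316 + 104 = 177420)
√(75153 + k) = √(75153 + 177420) = √252573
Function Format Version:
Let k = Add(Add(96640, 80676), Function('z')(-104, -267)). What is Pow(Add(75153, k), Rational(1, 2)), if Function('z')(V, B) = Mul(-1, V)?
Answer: Pow(252573, Rational(1, 2)) ≈ 502.57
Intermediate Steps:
k = 177420 (k = Add(Add(96640, 80676), Mul(-1, -104)) = Add(177316, 104) = 177420)
Pow(Add(75153, k), Rational(1, 2)) = Pow(Add(75153, 177420), Rational(1, 2)) = Pow(252573, Rational(1, 2))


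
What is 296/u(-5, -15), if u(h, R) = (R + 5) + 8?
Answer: -148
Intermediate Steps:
u(h, R) = 13 + R (u(h, R) = (5 + R) + 8 = 13 + R)
296/u(-5, -15) = 296/(13 - 15) = 296/(-2) = 296*(-½) = -148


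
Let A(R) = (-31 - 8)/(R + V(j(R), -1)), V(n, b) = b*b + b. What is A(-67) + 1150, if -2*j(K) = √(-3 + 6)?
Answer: 77089/67 ≈ 1150.6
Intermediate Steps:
j(K) = -√3/2 (j(K) = -√(-3 + 6)/2 = -√3/2)
V(n, b) = b + b² (V(n, b) = b² + b = b + b²)
A(R) = -39/R (A(R) = (-31 - 8)/(R - (1 - 1)) = -39/(R - 1*0) = -39/(R + 0) = -39/R)
A(-67) + 1150 = -39/(-67) + 1150 = -39*(-1/67) + 1150 = 39/67 + 1150 = 77089/67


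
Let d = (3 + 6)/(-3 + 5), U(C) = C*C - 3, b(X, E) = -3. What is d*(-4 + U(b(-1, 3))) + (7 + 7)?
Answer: 23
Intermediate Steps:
U(C) = -3 + C² (U(C) = C² - 3 = -3 + C²)
d = 9/2 ≈ 4.5000
d*(-4 + U(b(-1, 3))) + (7 + 7) = 9*(-4 + (-3 + (-3)²))/2 + (7 + 7) = 9*(-4 + (-3 + 9))/2 + 14 = 9*(-4 + 6)/2 + 14 = (9/2)*2 + 14 = 9 + 14 = 23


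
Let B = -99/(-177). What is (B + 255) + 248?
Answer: 29710/59 ≈ 503.56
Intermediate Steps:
B = 33/59 (B = -99*(-1/177) = 33/59 ≈ 0.55932)
(B + 255) + 248 = (33/59 + 255) + 248 = 15078/59 + 248 = 29710/59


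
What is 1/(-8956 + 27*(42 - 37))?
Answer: -1/8821 ≈ -0.00011337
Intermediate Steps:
1/(-8956 + 27*(42 - 37)) = 1/(-8956 + 27*5) = 1/(-8956 + 135) = 1/(-8821) = -1/8821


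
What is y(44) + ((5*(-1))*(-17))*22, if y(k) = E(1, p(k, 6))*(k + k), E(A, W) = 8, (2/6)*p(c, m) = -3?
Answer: 2574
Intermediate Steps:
p(c, m) = -9 (p(c, m) = 3*(-3) = -9)
y(k) = 16*k (y(k) = 8*(k + k) = 8*(2*k) = 16*k)
y(44) + ((5*(-1))*(-17))*22 = 16*44 + ((5*(-1))*(-17))*22 = 704 - 5*(-17)*22 = 704 + 85*22 = 704 + 1870 = 2574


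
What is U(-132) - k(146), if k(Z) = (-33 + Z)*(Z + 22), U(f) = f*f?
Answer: -1560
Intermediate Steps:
U(f) = f²
k(Z) = (-33 + Z)*(22 + Z)
U(-132) - k(146) = (-132)² - (-726 + 146² - 11*146) = 17424 - (-726 + 21316 - 1606) = 17424 - 1*18984 = 17424 - 18984 = -1560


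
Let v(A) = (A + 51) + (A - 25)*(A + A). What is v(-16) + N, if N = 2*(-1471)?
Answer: -1595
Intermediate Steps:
N = -2942
v(A) = 51 + A + 2*A*(-25 + A) (v(A) = (51 + A) + (-25 + A)*(2*A) = (51 + A) + 2*A*(-25 + A) = 51 + A + 2*A*(-25 + A))
v(-16) + N = (51 - 49*(-16) + 2*(-16)²) - 2942 = (51 + 784 + 2*256) - 2942 = (51 + 784 + 512) - 2942 = 1347 - 2942 = -1595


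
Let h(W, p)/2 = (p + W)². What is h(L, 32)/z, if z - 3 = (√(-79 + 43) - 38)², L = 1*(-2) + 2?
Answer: 2889728/2198857 + 933888*I/2198857 ≈ 1.3142 + 0.42472*I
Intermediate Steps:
L = 0 (L = -2 + 2 = 0)
h(W, p) = 2*(W + p)² (h(W, p) = 2*(p + W)² = 2*(W + p)²)
z = 3 + (-38 + 6*I)² (z = 3 + (√(-79 + 43) - 38)² = 3 + (√(-36) - 38)² = 3 + (6*I - 38)² = 3 + (-38 + 6*I)² ≈ 1411.0 - 456.0*I)
h(L, 32)/z = (2*(0 + 32)²)/(1411 - 456*I) = (2*32²)*((1411 + 456*I)/2198857) = (2*1024)*((1411 + 456*I)/2198857) = 2048*((1411 + 456*I)/2198857) = 2048*(1411 + 456*I)/2198857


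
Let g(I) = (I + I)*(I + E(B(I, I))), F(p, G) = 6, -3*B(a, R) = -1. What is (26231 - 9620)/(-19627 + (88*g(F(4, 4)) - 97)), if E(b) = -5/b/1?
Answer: -16611/29228 ≈ -0.56833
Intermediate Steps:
B(a, R) = ⅓ (B(a, R) = -⅓*(-1) = ⅓)
E(b) = -5/b (E(b) = -5/b*1 = -5/b)
g(I) = 2*I*(-15 + I) (g(I) = (I + I)*(I - 5/⅓) = (2*I)*(I - 5*3) = (2*I)*(I - 15) = (2*I)*(-15 + I) = 2*I*(-15 + I))
(26231 - 9620)/(-19627 + (88*g(F(4, 4)) - 97)) = (26231 - 9620)/(-19627 + (88*(2*6*(-15 + 6)) - 97)) = 16611/(-19627 + (88*(2*6*(-9)) - 97)) = 16611/(-19627 + (88*(-108) - 97)) = 16611/(-19627 + (-9504 - 97)) = 16611/(-19627 - 9601) = 16611/(-29228) = 16611*(-1/29228) = -16611/29228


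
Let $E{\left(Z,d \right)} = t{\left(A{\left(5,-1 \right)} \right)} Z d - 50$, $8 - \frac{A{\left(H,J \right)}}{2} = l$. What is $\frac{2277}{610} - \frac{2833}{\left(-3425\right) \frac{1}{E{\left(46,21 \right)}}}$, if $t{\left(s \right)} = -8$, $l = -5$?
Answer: $- \frac{2686719283}{417850} \approx -6429.9$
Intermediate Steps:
$A{\left(H,J \right)} = 26$ ($A{\left(H,J \right)} = 16 - -10 = 16 + 10 = 26$)
$E{\left(Z,d \right)} = -50 - 8 Z d$ ($E{\left(Z,d \right)} = - 8 Z d - 50 = -50 - 8 Z d$)
$\frac{2277}{610} - \frac{2833}{\left(-3425\right) \frac{1}{E{\left(46,21 \right)}}} = \frac{2277}{610} - \frac{2833}{\left(-3425\right) \frac{1}{-50 - 368 \cdot 21}} = 2277 \cdot \frac{1}{610} - \frac{2833}{\left(-3425\right) \frac{1}{-50 - 7728}} = \frac{2277}{610} - \frac{2833}{\left(-3425\right) \frac{1}{-7778}} = \frac{2277}{610} - \frac{2833}{\left(-3425\right) \left(- \frac{1}{7778}\right)} = \frac{2277}{610} - \frac{2833}{\frac{3425}{7778}} = \frac{2277}{610} - \frac{22035074}{3425} = - \frac{2686719283}{417850}$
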